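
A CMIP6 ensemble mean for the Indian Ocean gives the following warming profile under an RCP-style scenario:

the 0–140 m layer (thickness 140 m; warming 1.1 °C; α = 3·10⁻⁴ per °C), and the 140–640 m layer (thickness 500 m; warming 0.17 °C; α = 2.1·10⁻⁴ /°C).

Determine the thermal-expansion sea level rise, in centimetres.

Layer 1: 1.1 × 3×10⁻⁴ × 140 = 0.04620 m
140–640 m: 0.17 × 2.1×10⁻⁴ × 500 = 0.01785 m
Δh = 0.04620 + 0.01785 = 0.06405 m ≈ 6.41 cm

Δh ≈ 6.41 cm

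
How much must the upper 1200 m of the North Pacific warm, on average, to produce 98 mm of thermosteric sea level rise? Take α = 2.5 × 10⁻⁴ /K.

about 0.33 °C

ΔT = Δh/(αH) = 0.098 / (2.5×10⁻⁴ × 1200) ≈ 0.3267 °C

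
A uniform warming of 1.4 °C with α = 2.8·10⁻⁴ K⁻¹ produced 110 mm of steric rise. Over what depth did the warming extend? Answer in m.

about 281 m

H = Δh/(αΔT) = 0.11 / (2.8×10⁻⁴ × 1.4) ≈ 280.6 m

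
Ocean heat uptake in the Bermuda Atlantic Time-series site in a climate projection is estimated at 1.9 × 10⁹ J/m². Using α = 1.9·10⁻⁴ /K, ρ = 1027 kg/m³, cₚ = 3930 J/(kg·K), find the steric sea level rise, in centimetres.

8.9 cm of thermosteric rise

Δh = αQ/(ρcₚ) = 1.9×10⁻⁴ × 1.9×10⁹ / (1027 × 3930) ≈ 0.089443 m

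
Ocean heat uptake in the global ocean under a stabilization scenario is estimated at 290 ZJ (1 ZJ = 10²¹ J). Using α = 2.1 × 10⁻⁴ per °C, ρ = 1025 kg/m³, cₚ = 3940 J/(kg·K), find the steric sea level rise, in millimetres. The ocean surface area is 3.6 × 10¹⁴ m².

Per unit area: Q = 290×10²¹ / (3.6×10¹⁴) ≈ 8.056×10⁸ J/m²
Δh = αQ/(ρcₚ) = 2.1×10⁻⁴ × 8.056×10⁸ / (1025 × 3940) ≈ 0.041891 m

41.9 mm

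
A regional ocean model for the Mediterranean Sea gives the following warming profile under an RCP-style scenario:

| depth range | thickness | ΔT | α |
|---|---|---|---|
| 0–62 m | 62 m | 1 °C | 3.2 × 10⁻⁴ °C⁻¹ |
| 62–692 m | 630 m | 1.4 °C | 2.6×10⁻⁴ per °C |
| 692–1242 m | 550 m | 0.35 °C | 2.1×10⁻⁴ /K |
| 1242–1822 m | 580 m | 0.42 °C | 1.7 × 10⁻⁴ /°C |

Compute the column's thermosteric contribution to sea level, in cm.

Δh = 33.1 cm

Layer 1: 3.2×10⁻⁴ × 1 × 62 = 0.01984 m
Layer 2: 2.6×10⁻⁴ × 630 × 1.4 = 0.22932 m
Layer 3: 2.1×10⁻⁴ × 550 × 0.35 = 0.040425 m
0.42 × 580 × 1.7×10⁻⁴ = 0.041412 m
Δh = 0.01984 + 0.22932 + 0.040425 + 0.041412 = 0.330997 m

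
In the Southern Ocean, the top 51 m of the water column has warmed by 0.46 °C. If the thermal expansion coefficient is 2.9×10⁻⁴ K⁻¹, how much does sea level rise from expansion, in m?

Δh = αΔT·H = 2.9×10⁻⁴ × 0.46 × 51 = 0.0068034 m

Δh ≈ 0.0068 m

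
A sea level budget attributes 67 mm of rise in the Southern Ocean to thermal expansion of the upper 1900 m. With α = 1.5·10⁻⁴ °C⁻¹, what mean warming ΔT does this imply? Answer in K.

ΔT ≈ 0.24 K

ΔT = Δh/(αH) = 0.067 / (1.5×10⁻⁴ × 1900) ≈ 0.2351 K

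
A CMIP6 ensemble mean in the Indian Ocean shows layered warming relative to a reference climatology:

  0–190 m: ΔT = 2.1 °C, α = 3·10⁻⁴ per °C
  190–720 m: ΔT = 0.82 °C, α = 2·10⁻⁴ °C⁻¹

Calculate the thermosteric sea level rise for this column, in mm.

2.1 × 3×10⁻⁴ × 190 = 0.11970 m
Layer 2: 0.82 × 2×10⁻⁴ × 530 = 0.08692 m
Δh = 0.11970 + 0.08692 = 0.20662 m

207 mm of thermosteric rise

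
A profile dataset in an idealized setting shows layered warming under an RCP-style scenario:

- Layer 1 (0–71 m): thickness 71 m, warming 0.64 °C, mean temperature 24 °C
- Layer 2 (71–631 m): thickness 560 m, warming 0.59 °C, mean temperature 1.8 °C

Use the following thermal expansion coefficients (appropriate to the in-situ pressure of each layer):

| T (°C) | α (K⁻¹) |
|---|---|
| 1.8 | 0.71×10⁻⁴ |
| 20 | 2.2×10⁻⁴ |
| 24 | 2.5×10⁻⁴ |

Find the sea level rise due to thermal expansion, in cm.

3.48 cm of thermosteric rise

Layer 1 at 24 °C → α = 2.5×10⁻⁴ K⁻¹
Layer 2 at 1.8 °C → α = 0.71×10⁻⁴ K⁻¹
0.64 × 71 × 2.5×10⁻⁴ = 0.01136 m
71–631 m: 560 × 0.59 × 0.71×10⁻⁴ = 0.0234584 m
Δh = 0.01136 + 0.0234584 = 0.0348184 m ≈ 3.48 cm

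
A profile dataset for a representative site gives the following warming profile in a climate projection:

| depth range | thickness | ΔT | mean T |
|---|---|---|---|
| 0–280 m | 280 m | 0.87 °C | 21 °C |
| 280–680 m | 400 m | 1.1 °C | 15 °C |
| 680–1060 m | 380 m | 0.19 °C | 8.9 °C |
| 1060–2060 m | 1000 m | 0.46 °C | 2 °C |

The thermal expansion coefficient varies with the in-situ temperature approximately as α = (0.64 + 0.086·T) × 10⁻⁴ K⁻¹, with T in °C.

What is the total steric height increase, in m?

Layer 1: α = (0.64 + 0.086×21)×10⁻⁴ = 2.446×10⁻⁴ K⁻¹
Layer 2: α = (0.64 + 0.086×15)×10⁻⁴ = 1.93×10⁻⁴ K⁻¹
Layer 3: α = (0.64 + 0.086×8.9)×10⁻⁴ = 1.4054×10⁻⁴ K⁻¹
Layer 4: α = (0.64 + 0.086×2)×10⁻⁴ = 0.812×10⁻⁴ K⁻¹
0–280 m: 0.87 × 2.446×10⁻⁴ × 280 = 0.05958456 m
280–680 m: 1.93×10⁻⁴ × 400 × 1.1 = 0.08492 m
680–1060 m: 0.19 × 1.4054×10⁻⁴ × 380 = 0.010146988 m
Layer 4: 0.812×10⁻⁴ × 1000 × 0.46 = 0.037352 m
Δh = 0.05958456 + 0.08492 + 0.010146988 + 0.037352 = 0.192003548 m

0.19 m of thermosteric rise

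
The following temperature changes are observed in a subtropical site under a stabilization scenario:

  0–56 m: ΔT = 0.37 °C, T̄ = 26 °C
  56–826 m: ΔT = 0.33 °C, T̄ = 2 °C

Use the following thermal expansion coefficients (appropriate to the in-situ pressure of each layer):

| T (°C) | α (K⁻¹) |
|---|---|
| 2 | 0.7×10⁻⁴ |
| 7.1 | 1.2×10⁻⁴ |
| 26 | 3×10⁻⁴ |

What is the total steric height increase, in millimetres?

Layer 1 at 26 °C → α = 3×10⁻⁴ K⁻¹
Layer 2 at 2 °C → α = 0.7×10⁻⁴ K⁻¹
3×10⁻⁴ × 56 × 0.37 = 0.006216 m
Layer 2: 770 × 0.7×10⁻⁴ × 0.33 = 0.017787 m
Δh = 0.006216 + 0.017787 = 0.024003 m ≈ 24.0 mm

about 24.0 mm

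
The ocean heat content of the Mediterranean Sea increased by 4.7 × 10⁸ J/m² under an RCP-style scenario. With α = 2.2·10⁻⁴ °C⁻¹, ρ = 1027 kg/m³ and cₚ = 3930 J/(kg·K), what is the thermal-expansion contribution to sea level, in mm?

Δh ≈ 25.6 mm

Δh = αQ/(ρcₚ) = 2.2×10⁻⁴ × 4.7×10⁸ / (1027 × 3930) ≈ 0.025619 m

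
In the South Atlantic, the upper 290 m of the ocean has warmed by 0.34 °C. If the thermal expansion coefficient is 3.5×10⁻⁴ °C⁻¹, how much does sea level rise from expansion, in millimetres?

Δh = αΔT·H = 3.5×10⁻⁴ × 0.34 × 290 = 0.03451 m

34.5 mm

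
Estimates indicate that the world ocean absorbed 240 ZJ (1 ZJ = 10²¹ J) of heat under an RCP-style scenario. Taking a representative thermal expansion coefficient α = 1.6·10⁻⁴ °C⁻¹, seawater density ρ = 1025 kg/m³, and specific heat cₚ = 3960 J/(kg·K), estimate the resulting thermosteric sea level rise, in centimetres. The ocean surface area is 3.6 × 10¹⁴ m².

Per unit area: Q = 240×10²¹ / (3.6×10¹⁴) ≈ 6.667×10⁸ J/m²
Δh = αQ/(ρcₚ) = 1.6×10⁻⁴ × 6.667×10⁸ / (1025 × 3960) ≈ 0.02628 m

about 2.63 cm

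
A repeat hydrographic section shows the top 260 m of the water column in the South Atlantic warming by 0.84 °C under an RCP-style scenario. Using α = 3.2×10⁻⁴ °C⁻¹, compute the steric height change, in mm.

Δh = αΔT·H = 3.2×10⁻⁴ × 0.84 × 260 = 0.069888 m

70 mm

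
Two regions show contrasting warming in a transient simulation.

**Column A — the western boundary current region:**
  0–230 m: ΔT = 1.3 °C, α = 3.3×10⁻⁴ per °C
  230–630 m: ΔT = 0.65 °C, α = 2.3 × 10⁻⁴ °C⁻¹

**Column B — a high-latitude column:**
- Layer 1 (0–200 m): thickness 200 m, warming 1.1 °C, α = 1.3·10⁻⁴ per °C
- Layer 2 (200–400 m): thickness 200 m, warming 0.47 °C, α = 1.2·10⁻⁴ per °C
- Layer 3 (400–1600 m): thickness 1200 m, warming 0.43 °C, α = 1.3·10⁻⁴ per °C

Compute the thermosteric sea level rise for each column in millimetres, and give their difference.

A 0–230 m: 1.3 × 230 × 3.3×10⁻⁴ = 0.09867 m
A 230–630 m: 2.3×10⁻⁴ × 400 × 0.65 = 0.05980 m
A total: 0.15847 m
B 0–200 m: 1.1 × 200 × 1.3×10⁻⁴ = 0.02860 m
B Layer 2: 200 × 0.47 × 1.2×10⁻⁴ = 0.01128 m
B Layer 3: 1200 × 1.3×10⁻⁴ × 0.43 = 0.06708 m
B total: 0.10696 m
Difference: 0.15847 − 0.10696 = 0.05151 m

A: 158 mm; B: 107 mm; difference 51.5 mm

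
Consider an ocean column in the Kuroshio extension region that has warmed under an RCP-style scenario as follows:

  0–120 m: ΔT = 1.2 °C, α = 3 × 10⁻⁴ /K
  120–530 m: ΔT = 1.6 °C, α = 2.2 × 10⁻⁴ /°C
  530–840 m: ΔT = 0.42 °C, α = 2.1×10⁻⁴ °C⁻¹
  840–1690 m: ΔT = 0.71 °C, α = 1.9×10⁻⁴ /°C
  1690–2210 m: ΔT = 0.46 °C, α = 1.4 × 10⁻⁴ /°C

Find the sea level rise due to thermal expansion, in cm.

Δh ≈ 36.3 cm

Layer 1: 3×10⁻⁴ × 1.2 × 120 = 0.04320 m
1.6 × 410 × 2.2×10⁻⁴ = 0.14432 m
Layer 3: 2.1×10⁻⁴ × 0.42 × 310 = 0.027342 m
Layer 4: 1.9×10⁻⁴ × 0.71 × 850 = 0.114665 m
Layer 5: 0.46 × 1.4×10⁻⁴ × 520 = 0.033488 m
Δh = 0.04320 + 0.14432 + 0.027342 + 0.114665 + 0.033488 = 0.363015 m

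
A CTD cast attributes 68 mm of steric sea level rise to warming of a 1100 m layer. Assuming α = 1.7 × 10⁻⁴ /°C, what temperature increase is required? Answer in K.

ΔT = Δh/(αH) = 0.068 / (1.7×10⁻⁴ × 1100) ≈ 0.3636 K

ΔT ≈ 0.364 K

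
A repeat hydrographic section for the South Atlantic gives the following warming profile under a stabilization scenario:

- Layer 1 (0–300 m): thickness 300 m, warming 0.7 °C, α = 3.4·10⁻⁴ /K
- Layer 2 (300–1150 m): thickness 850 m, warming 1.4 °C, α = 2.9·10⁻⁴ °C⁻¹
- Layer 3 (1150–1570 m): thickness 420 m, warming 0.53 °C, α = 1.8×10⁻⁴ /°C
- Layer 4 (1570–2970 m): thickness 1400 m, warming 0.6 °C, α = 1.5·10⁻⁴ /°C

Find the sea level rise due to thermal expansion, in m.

0.7 × 3.4×10⁻⁴ × 300 = 0.07140 m
850 × 1.4 × 2.9×10⁻⁴ = 0.34510 m
Layer 3: 0.53 × 420 × 1.8×10⁻⁴ = 0.040068 m
0.6 × 1400 × 1.5×10⁻⁴ = 0.12600 m
Δh = 0.07140 + 0.34510 + 0.040068 + 0.12600 = 0.582568 m ≈ 0.583 m

Δh ≈ 0.583 m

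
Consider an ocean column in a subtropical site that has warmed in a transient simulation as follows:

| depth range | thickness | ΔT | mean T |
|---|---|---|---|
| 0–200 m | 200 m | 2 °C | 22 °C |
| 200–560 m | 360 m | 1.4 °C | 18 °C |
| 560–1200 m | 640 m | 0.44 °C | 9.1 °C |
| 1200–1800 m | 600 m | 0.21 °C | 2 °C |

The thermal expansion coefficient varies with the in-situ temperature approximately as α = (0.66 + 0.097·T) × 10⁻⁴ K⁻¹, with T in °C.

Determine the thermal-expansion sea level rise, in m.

Layer 1: α = (0.66 + 0.097×22)×10⁻⁴ = 2.794×10⁻⁴ K⁻¹
Layer 2: α = (0.66 + 0.097×18)×10⁻⁴ = 2.406×10⁻⁴ K⁻¹
Layer 3: α = (0.66 + 0.097×9.1)×10⁻⁴ = 1.5427×10⁻⁴ K⁻¹
Layer 4: α = (0.66 + 0.097×2)×10⁻⁴ = 0.854×10⁻⁴ K⁻¹
Layer 1: 200 × 2.794×10⁻⁴ × 2 = 0.11176 m
Layer 2: 360 × 2.406×10⁻⁴ × 1.4 = 0.1212624 m
0.44 × 1.5427×10⁻⁴ × 640 = 0.043442432 m
0.21 × 600 × 0.854×10⁻⁴ = 0.0107604 m
Δh = 0.11176 + 0.1212624 + 0.043442432 + 0.0107604 = 0.287225232 m

about 0.287 m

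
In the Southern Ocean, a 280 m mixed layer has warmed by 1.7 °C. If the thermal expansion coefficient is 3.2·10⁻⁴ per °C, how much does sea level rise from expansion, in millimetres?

Δh = 152 mm

Δh = αΔT·H = 3.2×10⁻⁴ × 1.7 × 280 = 0.15232 m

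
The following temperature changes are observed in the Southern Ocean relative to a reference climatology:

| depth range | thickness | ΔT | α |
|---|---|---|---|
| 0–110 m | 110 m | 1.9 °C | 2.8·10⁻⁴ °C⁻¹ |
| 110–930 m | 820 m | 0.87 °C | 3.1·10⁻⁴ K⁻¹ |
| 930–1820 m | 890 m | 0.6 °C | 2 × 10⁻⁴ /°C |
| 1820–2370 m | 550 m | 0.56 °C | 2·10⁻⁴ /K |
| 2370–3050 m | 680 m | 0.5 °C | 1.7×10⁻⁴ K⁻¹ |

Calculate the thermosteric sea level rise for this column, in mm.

0–110 m: 110 × 2.8×10⁻⁴ × 1.9 = 0.05852 m
110–930 m: 0.87 × 3.1×10⁻⁴ × 820 = 0.221154 m
0.6 × 2×10⁻⁴ × 890 = 0.10680 m
Layer 4: 2×10⁻⁴ × 0.56 × 550 = 0.06160 m
1.7×10⁻⁴ × 680 × 0.5 = 0.05780 m
Δh = 0.05852 + 0.221154 + 0.10680 + 0.06160 + 0.05780 = 0.505874 m

Δh ≈ 506 mm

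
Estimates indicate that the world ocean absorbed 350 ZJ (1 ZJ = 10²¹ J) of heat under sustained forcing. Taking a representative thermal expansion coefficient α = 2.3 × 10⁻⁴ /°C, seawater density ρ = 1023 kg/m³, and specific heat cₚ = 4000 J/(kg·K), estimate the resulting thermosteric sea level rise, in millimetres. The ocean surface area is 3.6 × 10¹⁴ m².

Δh ≈ 54.6 mm

Per unit area: Q = 350×10²¹ / (3.6×10¹⁴) ≈ 9.722×10⁸ J/m²
Δh = αQ/(ρcₚ) = 2.3×10⁻⁴ × 9.722×10⁸ / (1023 × 4000) ≈ 0.054645 m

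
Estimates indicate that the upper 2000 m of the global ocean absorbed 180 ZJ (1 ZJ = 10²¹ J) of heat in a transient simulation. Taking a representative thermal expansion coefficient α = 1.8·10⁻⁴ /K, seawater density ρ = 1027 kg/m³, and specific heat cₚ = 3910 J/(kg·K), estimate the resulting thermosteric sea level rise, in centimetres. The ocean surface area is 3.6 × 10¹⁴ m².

Per unit area: Q = 180×10²¹ / (3.6×10¹⁴) = 5×10⁸ J/m²
Δh = αQ/(ρcₚ) = 1.8×10⁻⁴ × 5×10⁸ / (1027 × 3910) ≈ 0.022413 m

2.24 cm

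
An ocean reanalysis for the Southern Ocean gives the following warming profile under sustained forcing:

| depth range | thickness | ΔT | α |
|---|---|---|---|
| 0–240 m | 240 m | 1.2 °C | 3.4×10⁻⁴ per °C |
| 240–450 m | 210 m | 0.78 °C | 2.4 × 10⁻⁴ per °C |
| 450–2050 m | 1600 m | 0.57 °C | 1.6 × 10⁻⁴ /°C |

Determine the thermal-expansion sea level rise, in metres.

about 0.283 m

0–240 m: 3.4×10⁻⁴ × 1.2 × 240 = 0.09792 m
0.78 × 210 × 2.4×10⁻⁴ = 0.039312 m
0.57 × 1600 × 1.6×10⁻⁴ = 0.14592 m
Δh = 0.09792 + 0.039312 + 0.14592 = 0.283152 m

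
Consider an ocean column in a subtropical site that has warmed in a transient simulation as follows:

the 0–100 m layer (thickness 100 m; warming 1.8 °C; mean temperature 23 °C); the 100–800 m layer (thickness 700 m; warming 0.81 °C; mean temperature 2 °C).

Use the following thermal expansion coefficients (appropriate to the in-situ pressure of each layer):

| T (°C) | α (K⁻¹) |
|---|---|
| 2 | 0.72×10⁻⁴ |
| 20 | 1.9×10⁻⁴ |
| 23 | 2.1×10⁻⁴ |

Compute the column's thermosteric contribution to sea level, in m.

Layer 1 at 23 °C → α = 2.1×10⁻⁴ K⁻¹
Layer 2 at 2 °C → α = 0.72×10⁻⁴ K⁻¹
0–100 m: 100 × 2.1×10⁻⁴ × 1.8 = 0.03780 m
100–800 m: 0.81 × 0.72×10⁻⁴ × 700 = 0.040824 m
Δh = 0.03780 + 0.040824 = 0.078624 m

0.079 m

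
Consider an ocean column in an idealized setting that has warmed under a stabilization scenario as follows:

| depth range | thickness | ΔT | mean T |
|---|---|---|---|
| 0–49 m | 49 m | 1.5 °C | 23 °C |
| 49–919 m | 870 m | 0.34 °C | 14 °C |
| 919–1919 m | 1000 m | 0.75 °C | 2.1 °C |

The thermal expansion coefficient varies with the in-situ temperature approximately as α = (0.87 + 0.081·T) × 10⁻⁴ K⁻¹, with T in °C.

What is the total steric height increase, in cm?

16 cm of thermosteric rise

Layer 1: α = (0.87 + 0.081×23)×10⁻⁴ = 2.733×10⁻⁴ K⁻¹
Layer 2: α = (0.87 + 0.081×14)×10⁻⁴ = 2.004×10⁻⁴ K⁻¹
Layer 3: α = (0.87 + 0.081×2.1)×10⁻⁴ = 1.0401×10⁻⁴ K⁻¹
Layer 1: 2.733×10⁻⁴ × 49 × 1.5 = 0.02008755 m
49–919 m: 870 × 0.34 × 2.004×10⁻⁴ = 0.05927832 m
Layer 3: 0.75 × 1000 × 1.0401×10⁻⁴ = 0.0780075 m
Δh = 0.02008755 + 0.05927832 + 0.0780075 = 0.15737337 m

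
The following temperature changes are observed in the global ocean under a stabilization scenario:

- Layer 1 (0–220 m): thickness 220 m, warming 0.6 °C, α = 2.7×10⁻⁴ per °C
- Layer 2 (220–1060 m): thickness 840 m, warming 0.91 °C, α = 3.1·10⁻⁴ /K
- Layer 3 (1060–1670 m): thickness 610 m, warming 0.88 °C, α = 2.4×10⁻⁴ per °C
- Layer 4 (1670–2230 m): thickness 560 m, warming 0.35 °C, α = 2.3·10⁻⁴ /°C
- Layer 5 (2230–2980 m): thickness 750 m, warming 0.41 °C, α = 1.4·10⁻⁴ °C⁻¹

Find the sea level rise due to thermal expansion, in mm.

490 mm

Layer 1: 2.7×10⁻⁴ × 220 × 0.6 = 0.03564 m
Layer 2: 3.1×10⁻⁴ × 0.91 × 840 = 0.236964 m
1060–1670 m: 0.88 × 2.4×10⁻⁴ × 610 = 0.128832 m
1670–2230 m: 0.35 × 2.3×10⁻⁴ × 560 = 0.04508 m
Layer 5: 0.41 × 750 × 1.4×10⁻⁴ = 0.04305 m
Δh = 0.03564 + 0.236964 + 0.128832 + 0.04508 + 0.04305 = 0.489566 m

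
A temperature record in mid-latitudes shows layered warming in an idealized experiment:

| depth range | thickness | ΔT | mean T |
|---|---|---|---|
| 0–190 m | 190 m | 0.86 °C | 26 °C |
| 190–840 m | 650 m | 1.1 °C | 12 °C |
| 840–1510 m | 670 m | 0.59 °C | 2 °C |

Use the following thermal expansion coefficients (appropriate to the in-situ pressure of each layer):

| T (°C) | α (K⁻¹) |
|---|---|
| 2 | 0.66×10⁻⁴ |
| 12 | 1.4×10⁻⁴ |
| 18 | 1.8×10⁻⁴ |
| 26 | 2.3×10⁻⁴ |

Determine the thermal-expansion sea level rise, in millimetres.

Layer 1 at 26 °C → α = 2.3×10⁻⁴ K⁻¹
Layer 2 at 12 °C → α = 1.4×10⁻⁴ K⁻¹
Layer 3 at 2 °C → α = 0.66×10⁻⁴ K⁻¹
0–190 m: 2.3×10⁻⁴ × 0.86 × 190 = 0.037582 m
Layer 2: 650 × 1.1 × 1.4×10⁻⁴ = 0.10010 m
0.59 × 670 × 0.66×10⁻⁴ = 0.0260898 m
Δh = 0.037582 + 0.10010 + 0.0260898 = 0.1637718 m

164 mm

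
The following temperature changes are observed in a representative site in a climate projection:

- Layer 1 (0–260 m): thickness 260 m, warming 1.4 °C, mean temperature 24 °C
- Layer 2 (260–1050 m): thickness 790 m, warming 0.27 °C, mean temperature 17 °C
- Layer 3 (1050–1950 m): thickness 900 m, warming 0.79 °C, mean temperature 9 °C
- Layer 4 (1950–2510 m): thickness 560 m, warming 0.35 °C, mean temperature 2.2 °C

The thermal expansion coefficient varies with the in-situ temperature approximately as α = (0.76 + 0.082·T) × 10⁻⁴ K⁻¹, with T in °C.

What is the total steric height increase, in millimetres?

270 mm of thermosteric rise

Layer 1: α = (0.76 + 0.082×24)×10⁻⁴ = 2.728×10⁻⁴ K⁻¹
Layer 2: α = (0.76 + 0.082×17)×10⁻⁴ = 2.154×10⁻⁴ K⁻¹
Layer 3: α = (0.76 + 0.082×9)×10⁻⁴ = 1.498×10⁻⁴ K⁻¹
Layer 4: α = (0.76 + 0.082×2.2)×10⁻⁴ = 0.9404×10⁻⁴ K⁻¹
1.4 × 260 × 2.728×10⁻⁴ = 0.0992992 m
260–1050 m: 790 × 0.27 × 2.154×10⁻⁴ = 0.04594482 m
1050–1950 m: 1.498×10⁻⁴ × 0.79 × 900 = 0.1065078 m
0.35 × 0.9404×10⁻⁴ × 560 = 0.01843184 m
Δh = 0.0992992 + 0.04594482 + 0.1065078 + 0.01843184 = 0.27018366 m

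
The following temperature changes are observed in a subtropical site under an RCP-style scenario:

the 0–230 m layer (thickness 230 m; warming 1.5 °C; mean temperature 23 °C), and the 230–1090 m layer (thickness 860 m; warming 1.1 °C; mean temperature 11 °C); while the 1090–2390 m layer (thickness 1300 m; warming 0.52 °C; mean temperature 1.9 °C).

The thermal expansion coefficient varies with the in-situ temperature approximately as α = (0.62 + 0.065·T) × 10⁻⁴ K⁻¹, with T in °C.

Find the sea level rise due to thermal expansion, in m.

0.250 m

Layer 1: α = (0.62 + 0.065×23)×10⁻⁴ = 2.115×10⁻⁴ K⁻¹
Layer 2: α = (0.62 + 0.065×11)×10⁻⁴ = 1.335×10⁻⁴ K⁻¹
Layer 3: α = (0.62 + 0.065×1.9)×10⁻⁴ = 0.7435×10⁻⁴ K⁻¹
1.5 × 2.115×10⁻⁴ × 230 = 0.0729675 m
Layer 2: 1.335×10⁻⁴ × 1.1 × 860 = 0.126291 m
Layer 3: 0.52 × 1300 × 0.7435×10⁻⁴ = 0.0502606 m
Δh = 0.0729675 + 0.126291 + 0.0502606 = 0.2495191 m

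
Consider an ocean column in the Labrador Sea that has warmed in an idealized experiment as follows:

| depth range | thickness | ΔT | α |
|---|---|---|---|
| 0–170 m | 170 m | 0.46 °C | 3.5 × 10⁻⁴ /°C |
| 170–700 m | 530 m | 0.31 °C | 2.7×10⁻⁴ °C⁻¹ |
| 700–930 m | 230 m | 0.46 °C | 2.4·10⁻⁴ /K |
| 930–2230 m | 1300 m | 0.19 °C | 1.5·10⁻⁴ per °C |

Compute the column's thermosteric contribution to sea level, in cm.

about 13 cm

Layer 1: 0.46 × 170 × 3.5×10⁻⁴ = 0.02737 m
Layer 2: 2.7×10⁻⁴ × 530 × 0.31 = 0.044361 m
Layer 3: 230 × 0.46 × 2.4×10⁻⁴ = 0.025392 m
Layer 4: 1.5×10⁻⁴ × 0.19 × 1300 = 0.03705 m
Δh = 0.02737 + 0.044361 + 0.025392 + 0.03705 = 0.134173 m ≈ 13 cm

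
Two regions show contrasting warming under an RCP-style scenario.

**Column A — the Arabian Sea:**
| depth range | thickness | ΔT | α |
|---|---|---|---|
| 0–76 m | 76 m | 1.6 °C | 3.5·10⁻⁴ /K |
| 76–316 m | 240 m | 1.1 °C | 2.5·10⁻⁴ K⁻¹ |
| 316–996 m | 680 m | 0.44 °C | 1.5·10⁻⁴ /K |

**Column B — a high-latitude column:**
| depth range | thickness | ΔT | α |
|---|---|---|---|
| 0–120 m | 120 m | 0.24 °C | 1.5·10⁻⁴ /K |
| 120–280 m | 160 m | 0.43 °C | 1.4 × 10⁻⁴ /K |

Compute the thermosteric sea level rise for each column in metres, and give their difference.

A 3.5×10⁻⁴ × 76 × 1.6 = 0.04256 m
A 1.1 × 2.5×10⁻⁴ × 240 = 0.06600 m
A 680 × 0.44 × 1.5×10⁻⁴ = 0.04488 m
A total: 0.15344 m
B Layer 1: 1.5×10⁻⁴ × 120 × 0.24 = 0.00432 m
B Layer 2: 1.4×10⁻⁴ × 0.43 × 160 = 0.009632 m
B total: 0.013952 m
Difference: 0.15344 − 0.013952 = 0.139488 m

Δh_A ≈ 0.153 m, Δh_B ≈ 0.0140 m; difference ≈ 0.139 m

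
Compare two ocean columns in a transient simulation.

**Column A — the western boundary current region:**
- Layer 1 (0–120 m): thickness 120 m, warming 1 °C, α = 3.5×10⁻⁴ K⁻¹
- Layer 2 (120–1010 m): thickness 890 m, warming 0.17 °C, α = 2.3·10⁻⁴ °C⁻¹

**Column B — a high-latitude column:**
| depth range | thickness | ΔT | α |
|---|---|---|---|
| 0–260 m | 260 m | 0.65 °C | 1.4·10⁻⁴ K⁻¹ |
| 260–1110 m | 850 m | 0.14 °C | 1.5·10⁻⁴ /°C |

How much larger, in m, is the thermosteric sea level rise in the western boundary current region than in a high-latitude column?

Δh_A − Δh_B ≈ 0.0353 m

A 0–120 m: 3.5×10⁻⁴ × 120 × 1 = 0.04200 m
A 120–1010 m: 0.17 × 2.3×10⁻⁴ × 890 = 0.034799 m
A total: 0.076799 m
B Layer 1: 0.65 × 260 × 1.4×10⁻⁴ = 0.02366 m
B 260–1110 m: 0.14 × 1.5×10⁻⁴ × 850 = 0.01785 m
B total: 0.04151 m
Difference: 0.076799 − 0.04151 = 0.035289 m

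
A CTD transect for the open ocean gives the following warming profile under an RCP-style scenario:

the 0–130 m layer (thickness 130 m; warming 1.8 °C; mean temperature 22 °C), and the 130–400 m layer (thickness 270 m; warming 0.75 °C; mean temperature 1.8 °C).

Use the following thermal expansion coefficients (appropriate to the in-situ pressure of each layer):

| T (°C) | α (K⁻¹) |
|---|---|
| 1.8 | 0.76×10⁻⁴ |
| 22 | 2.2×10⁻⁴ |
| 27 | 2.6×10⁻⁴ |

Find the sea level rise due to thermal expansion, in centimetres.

Layer 1 at 22 °C → α = 2.2×10⁻⁴ K⁻¹
Layer 2 at 1.8 °C → α = 0.76×10⁻⁴ K⁻¹
Layer 1: 130 × 1.8 × 2.2×10⁻⁴ = 0.05148 m
0.75 × 0.76×10⁻⁴ × 270 = 0.01539 m
Δh = 0.05148 + 0.01539 = 0.06687 m ≈ 6.7 cm

Δh ≈ 6.7 cm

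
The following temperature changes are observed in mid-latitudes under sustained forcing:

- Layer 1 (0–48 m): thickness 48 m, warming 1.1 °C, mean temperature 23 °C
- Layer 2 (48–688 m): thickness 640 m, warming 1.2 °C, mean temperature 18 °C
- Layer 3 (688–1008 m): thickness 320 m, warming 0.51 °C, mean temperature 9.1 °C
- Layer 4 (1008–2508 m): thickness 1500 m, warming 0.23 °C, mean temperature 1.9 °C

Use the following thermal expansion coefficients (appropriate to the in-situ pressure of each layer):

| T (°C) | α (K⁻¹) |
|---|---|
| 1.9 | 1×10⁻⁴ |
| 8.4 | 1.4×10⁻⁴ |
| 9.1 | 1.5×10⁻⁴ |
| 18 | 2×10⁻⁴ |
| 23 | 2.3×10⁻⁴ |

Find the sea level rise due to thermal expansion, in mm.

220 mm

Layer 1 at 23 °C → α = 2.3×10⁻⁴ K⁻¹
Layer 2 at 18 °C → α = 2×10⁻⁴ K⁻¹
Layer 3 at 9.1 °C → α = 1.5×10⁻⁴ K⁻¹
Layer 4 at 1.9 °C → α = 1×10⁻⁴ K⁻¹
2.3×10⁻⁴ × 1.1 × 48 = 0.012144 m
48–688 m: 2×10⁻⁴ × 1.2 × 640 = 0.15360 m
Layer 3: 0.51 × 1.5×10⁻⁴ × 320 = 0.02448 m
1500 × 1×10⁻⁴ × 0.23 = 0.03450 m
Δh = 0.012144 + 0.15360 + 0.02448 + 0.03450 = 0.224724 m ≈ 220 mm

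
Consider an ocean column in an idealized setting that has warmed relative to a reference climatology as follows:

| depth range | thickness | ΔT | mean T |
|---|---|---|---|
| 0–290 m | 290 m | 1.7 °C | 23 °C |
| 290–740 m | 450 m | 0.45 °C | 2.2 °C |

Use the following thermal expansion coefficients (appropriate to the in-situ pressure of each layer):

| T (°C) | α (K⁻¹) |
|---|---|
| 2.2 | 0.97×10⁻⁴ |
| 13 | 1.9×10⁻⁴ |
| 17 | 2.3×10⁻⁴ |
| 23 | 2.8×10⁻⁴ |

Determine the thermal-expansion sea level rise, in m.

Layer 1 at 23 °C → α = 2.8×10⁻⁴ K⁻¹
Layer 2 at 2.2 °C → α = 0.97×10⁻⁴ K⁻¹
0–290 m: 290 × 2.8×10⁻⁴ × 1.7 = 0.13804 m
Layer 2: 450 × 0.45 × 0.97×10⁻⁴ = 0.0196425 m
Δh = 0.13804 + 0.0196425 = 0.1576825 m

Δh = 0.158 m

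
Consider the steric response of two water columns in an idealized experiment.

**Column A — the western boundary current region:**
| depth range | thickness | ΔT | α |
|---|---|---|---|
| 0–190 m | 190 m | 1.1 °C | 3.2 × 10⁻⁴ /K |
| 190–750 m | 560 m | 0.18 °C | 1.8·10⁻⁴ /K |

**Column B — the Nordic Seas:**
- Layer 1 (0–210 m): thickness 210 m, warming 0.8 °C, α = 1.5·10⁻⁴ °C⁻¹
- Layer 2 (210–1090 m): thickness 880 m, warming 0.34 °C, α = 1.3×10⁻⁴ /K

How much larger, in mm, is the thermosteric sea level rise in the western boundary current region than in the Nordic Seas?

Δh_A − Δh_B ≈ 20.9 mm

A Layer 1: 3.2×10⁻⁴ × 1.1 × 190 = 0.06688 m
A 190–750 m: 0.18 × 560 × 1.8×10⁻⁴ = 0.018144 m
A total: 0.085024 m
B 1.5×10⁻⁴ × 210 × 0.8 = 0.02520 m
B 0.34 × 880 × 1.3×10⁻⁴ = 0.038896 m
B total: 0.064096 m
Difference: 0.085024 − 0.064096 = 0.020928 m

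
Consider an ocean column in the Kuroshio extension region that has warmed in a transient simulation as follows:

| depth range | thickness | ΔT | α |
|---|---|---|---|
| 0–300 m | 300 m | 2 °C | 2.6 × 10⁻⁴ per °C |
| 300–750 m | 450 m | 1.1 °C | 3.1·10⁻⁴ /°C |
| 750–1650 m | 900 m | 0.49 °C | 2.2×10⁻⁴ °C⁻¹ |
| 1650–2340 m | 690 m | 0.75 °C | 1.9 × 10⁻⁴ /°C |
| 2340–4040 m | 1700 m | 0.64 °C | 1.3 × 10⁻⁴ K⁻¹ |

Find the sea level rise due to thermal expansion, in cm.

about 65 cm

0–300 m: 300 × 2 × 2.6×10⁻⁴ = 0.15600 m
300–750 m: 1.1 × 450 × 3.1×10⁻⁴ = 0.15345 m
Layer 3: 2.2×10⁻⁴ × 0.49 × 900 = 0.09702 m
Layer 4: 690 × 0.75 × 1.9×10⁻⁴ = 0.098325 m
2340–4040 m: 0.64 × 1700 × 1.3×10⁻⁴ = 0.14144 m
Δh = 0.15600 + 0.15345 + 0.09702 + 0.098325 + 0.14144 = 0.646235 m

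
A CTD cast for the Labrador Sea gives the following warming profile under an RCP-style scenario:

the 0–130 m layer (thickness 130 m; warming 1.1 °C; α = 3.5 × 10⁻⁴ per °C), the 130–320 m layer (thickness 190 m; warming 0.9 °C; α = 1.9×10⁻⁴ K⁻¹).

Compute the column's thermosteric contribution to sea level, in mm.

0–130 m: 130 × 1.1 × 3.5×10⁻⁴ = 0.05005 m
190 × 1.9×10⁻⁴ × 0.9 = 0.03249 m
Δh = 0.05005 + 0.03249 = 0.08254 m

83 mm of thermosteric rise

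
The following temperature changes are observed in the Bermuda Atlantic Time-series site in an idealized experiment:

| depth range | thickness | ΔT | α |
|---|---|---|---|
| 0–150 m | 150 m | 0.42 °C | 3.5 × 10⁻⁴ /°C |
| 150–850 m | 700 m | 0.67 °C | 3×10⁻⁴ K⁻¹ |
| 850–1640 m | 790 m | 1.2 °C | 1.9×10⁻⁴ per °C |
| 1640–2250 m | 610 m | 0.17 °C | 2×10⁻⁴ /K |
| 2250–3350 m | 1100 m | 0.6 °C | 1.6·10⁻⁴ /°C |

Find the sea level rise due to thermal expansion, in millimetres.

Layer 1: 3.5×10⁻⁴ × 150 × 0.42 = 0.02205 m
Layer 2: 0.67 × 3×10⁻⁴ × 700 = 0.14070 m
Layer 3: 1.2 × 790 × 1.9×10⁻⁴ = 0.18012 m
2×10⁻⁴ × 610 × 0.17 = 0.02074 m
1.6×10⁻⁴ × 0.6 × 1100 = 0.10560 m
Δh = 0.02205 + 0.14070 + 0.18012 + 0.02074 + 0.10560 = 0.46921 m ≈ 469 mm

Δh ≈ 469 mm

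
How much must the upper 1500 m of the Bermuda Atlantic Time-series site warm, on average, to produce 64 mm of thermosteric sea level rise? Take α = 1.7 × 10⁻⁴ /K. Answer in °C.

0.25 °C

ΔT = Δh/(αH) = 0.064 / (1.7×10⁻⁴ × 1500) ≈ 0.2510 °C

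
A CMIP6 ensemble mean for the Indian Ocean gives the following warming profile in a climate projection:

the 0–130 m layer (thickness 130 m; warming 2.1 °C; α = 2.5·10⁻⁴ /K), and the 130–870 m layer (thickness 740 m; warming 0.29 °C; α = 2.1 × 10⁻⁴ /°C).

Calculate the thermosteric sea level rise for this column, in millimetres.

about 110 mm

Layer 1: 2.1 × 2.5×10⁻⁴ × 130 = 0.06825 m
Layer 2: 2.1×10⁻⁴ × 740 × 0.29 = 0.045066 m
Δh = 0.06825 + 0.045066 = 0.113316 m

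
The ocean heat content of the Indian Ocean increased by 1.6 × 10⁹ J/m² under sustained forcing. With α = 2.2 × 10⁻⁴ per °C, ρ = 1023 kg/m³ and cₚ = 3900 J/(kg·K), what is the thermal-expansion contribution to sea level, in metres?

Δh = αQ/(ρcₚ) = 2.2×10⁻⁴ × 1.6×10⁹ / (1023 × 3900) ≈ 0.088227 m

Δh ≈ 0.088 m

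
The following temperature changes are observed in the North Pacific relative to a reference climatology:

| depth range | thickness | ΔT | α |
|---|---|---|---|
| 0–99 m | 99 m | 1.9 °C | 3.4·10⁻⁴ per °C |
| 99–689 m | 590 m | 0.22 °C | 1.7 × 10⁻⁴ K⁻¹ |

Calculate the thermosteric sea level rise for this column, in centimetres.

Δh = 8.60 cm

3.4×10⁻⁴ × 1.9 × 99 = 0.063954 m
590 × 0.22 × 1.7×10⁻⁴ = 0.022066 m
Δh = 0.063954 + 0.022066 = 0.08602 m ≈ 8.60 cm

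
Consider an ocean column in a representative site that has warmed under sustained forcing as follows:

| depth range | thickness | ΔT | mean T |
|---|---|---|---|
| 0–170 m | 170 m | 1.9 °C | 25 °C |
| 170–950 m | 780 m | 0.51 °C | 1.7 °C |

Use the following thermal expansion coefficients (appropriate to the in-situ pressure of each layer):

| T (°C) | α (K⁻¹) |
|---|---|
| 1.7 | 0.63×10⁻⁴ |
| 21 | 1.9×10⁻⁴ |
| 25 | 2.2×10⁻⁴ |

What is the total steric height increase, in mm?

Layer 1 at 25 °C → α = 2.2×10⁻⁴ K⁻¹
Layer 2 at 1.7 °C → α = 0.63×10⁻⁴ K⁻¹
2.2×10⁻⁴ × 1.9 × 170 = 0.07106 m
0.63×10⁻⁴ × 780 × 0.51 = 0.0250614 m
Δh = 0.07106 + 0.0250614 = 0.0961214 m

Δh ≈ 96.1 mm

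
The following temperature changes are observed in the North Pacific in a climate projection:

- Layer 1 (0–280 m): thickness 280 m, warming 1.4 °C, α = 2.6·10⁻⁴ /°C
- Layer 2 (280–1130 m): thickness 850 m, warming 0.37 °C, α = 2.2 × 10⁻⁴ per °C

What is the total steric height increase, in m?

0–280 m: 280 × 2.6×10⁻⁴ × 1.4 = 0.10192 m
2.2×10⁻⁴ × 850 × 0.37 = 0.06919 m
Δh = 0.10192 + 0.06919 = 0.17111 m ≈ 0.171 m

0.171 m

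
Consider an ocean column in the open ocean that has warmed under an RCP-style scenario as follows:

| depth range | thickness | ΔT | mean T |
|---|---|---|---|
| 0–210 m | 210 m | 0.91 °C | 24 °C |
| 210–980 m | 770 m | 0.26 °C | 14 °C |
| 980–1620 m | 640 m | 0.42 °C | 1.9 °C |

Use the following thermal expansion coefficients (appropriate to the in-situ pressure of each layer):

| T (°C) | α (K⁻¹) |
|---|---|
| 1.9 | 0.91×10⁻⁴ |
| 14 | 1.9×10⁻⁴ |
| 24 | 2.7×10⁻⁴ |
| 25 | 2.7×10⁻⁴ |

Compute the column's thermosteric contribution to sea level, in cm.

Layer 1 at 24 °C → α = 2.7×10⁻⁴ K⁻¹
Layer 2 at 14 °C → α = 1.9×10⁻⁴ K⁻¹
Layer 3 at 1.9 °C → α = 0.91×10⁻⁴ K⁻¹
0–210 m: 210 × 0.91 × 2.7×10⁻⁴ = 0.051597 m
Layer 2: 770 × 1.9×10⁻⁴ × 0.26 = 0.038038 m
640 × 0.91×10⁻⁴ × 0.42 = 0.0244608 m
Δh = 0.051597 + 0.038038 + 0.0244608 = 0.1140958 m

11.4 cm of thermosteric rise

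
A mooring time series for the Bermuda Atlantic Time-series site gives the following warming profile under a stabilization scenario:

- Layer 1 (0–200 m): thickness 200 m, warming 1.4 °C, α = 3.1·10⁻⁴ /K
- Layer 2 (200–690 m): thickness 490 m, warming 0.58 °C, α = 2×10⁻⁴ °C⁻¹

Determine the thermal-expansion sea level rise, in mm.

1.4 × 3.1×10⁻⁴ × 200 = 0.08680 m
Layer 2: 490 × 0.58 × 2×10⁻⁴ = 0.05684 m
Δh = 0.08680 + 0.05684 = 0.14364 m ≈ 140 mm

Δh = 140 mm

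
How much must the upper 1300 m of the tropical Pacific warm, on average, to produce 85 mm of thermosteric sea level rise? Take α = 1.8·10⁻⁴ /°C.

ΔT = Δh/(αH) = 0.085 / (1.8×10⁻⁴ × 1300) ≈ 0.3632 K

0.363 K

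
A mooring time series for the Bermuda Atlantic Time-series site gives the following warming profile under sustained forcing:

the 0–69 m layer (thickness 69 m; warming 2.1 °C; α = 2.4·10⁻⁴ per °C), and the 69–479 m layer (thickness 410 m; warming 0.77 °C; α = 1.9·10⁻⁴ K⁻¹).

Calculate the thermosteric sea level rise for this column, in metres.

0.0948 m

2.1 × 69 × 2.4×10⁻⁴ = 0.034776 m
69–479 m: 1.9×10⁻⁴ × 0.77 × 410 = 0.059983 m
Δh = 0.034776 + 0.059983 = 0.094759 m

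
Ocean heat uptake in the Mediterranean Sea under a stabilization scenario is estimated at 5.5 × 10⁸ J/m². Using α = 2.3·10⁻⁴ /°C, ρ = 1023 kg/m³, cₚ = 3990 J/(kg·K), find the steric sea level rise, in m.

Δh = αQ/(ρcₚ) = 2.3×10⁻⁴ × 5.5×10⁸ / (1023 × 3990) ≈ 0.030991 m

0.031 m of thermosteric rise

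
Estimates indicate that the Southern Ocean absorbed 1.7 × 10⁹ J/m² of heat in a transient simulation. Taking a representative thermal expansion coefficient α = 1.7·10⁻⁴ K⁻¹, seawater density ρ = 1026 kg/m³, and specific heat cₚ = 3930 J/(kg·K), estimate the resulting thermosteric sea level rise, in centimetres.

Δh = αQ/(ρcₚ) = 1.7×10⁻⁴ × 1.7×10⁹ / (1026 × 3930) ≈ 0.071673 m

7.2 cm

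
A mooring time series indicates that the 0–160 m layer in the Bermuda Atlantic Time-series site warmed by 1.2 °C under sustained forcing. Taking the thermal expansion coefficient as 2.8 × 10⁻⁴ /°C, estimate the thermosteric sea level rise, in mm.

Δh = 53.8 mm

Δh = αΔT·H = 2.8×10⁻⁴ × 1.2 × 160 = 0.05376 m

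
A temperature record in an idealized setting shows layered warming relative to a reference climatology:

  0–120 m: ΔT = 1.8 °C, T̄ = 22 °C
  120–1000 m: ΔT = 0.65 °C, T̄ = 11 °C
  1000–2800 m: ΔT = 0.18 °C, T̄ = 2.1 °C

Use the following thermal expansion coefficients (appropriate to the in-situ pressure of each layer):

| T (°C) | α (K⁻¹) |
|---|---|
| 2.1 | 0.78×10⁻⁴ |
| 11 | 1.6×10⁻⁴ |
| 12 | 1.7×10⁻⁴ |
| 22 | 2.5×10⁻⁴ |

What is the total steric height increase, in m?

Δh = 0.17 m

Layer 1 at 22 °C → α = 2.5×10⁻⁴ K⁻¹
Layer 2 at 11 °C → α = 1.6×10⁻⁴ K⁻¹
Layer 3 at 2.1 °C → α = 0.78×10⁻⁴ K⁻¹
0–120 m: 120 × 1.8 × 2.5×10⁻⁴ = 0.05400 m
Layer 2: 0.65 × 1.6×10⁻⁴ × 880 = 0.09152 m
Layer 3: 0.18 × 1800 × 0.78×10⁻⁴ = 0.025272 m
Δh = 0.05400 + 0.09152 + 0.025272 = 0.170792 m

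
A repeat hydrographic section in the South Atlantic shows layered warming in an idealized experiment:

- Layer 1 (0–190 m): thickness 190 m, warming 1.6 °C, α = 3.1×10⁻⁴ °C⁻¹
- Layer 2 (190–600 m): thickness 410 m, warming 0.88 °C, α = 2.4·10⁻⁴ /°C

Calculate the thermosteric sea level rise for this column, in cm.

190 × 1.6 × 3.1×10⁻⁴ = 0.09424 m
Layer 2: 0.88 × 2.4×10⁻⁴ × 410 = 0.086592 m
Δh = 0.09424 + 0.086592 = 0.180832 m ≈ 18 cm

18 cm of thermosteric rise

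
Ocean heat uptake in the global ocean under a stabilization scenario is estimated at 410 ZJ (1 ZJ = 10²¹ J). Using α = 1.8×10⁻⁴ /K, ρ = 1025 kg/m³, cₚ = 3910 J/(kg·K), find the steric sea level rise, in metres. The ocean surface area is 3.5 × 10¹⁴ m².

Δh = 0.0526 m

Per unit area: Q = 410×10²¹ / (3.5×10¹⁴) ≈ 1.171×10⁹ J/m²
Δh = αQ/(ρcₚ) = 1.8×10⁻⁴ × 1.171×10⁹ / (1025 × 3910) ≈ 0.052593 m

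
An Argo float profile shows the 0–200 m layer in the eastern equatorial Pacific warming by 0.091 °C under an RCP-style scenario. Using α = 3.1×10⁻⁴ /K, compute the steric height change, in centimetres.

Δh = αΔT·H = 3.1×10⁻⁴ × 0.091 × 200 = 0.005642 m

0.564 cm of thermosteric rise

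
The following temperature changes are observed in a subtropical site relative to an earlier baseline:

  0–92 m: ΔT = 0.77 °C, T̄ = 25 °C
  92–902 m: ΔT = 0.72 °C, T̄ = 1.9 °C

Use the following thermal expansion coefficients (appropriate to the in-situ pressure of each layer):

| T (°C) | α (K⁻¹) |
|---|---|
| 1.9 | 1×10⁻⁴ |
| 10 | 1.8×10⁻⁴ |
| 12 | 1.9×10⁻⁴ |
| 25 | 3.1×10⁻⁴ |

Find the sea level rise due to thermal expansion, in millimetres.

Δh ≈ 80.3 mm

Layer 1 at 25 °C → α = 3.1×10⁻⁴ K⁻¹
Layer 2 at 1.9 °C → α = 1×10⁻⁴ K⁻¹
Layer 1: 3.1×10⁻⁴ × 92 × 0.77 = 0.0219604 m
Layer 2: 1×10⁻⁴ × 810 × 0.72 = 0.05832 m
Δh = 0.0219604 + 0.05832 = 0.0802804 m ≈ 80.3 mm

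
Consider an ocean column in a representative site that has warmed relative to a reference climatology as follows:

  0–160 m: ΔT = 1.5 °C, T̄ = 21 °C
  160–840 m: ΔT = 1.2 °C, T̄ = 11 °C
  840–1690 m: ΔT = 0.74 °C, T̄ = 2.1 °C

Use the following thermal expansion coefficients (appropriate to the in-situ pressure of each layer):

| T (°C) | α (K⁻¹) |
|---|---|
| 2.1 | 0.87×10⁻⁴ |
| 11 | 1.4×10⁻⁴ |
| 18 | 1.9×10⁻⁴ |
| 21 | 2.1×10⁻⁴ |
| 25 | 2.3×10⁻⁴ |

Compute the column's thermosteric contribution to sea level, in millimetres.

219 mm of thermosteric rise

Layer 1 at 21 °C → α = 2.1×10⁻⁴ K⁻¹
Layer 2 at 11 °C → α = 1.4×10⁻⁴ K⁻¹
Layer 3 at 2.1 °C → α = 0.87×10⁻⁴ K⁻¹
1.5 × 2.1×10⁻⁴ × 160 = 0.05040 m
680 × 1.4×10⁻⁴ × 1.2 = 0.11424 m
0.87×10⁻⁴ × 850 × 0.74 = 0.054723 m
Δh = 0.05040 + 0.11424 + 0.054723 = 0.219363 m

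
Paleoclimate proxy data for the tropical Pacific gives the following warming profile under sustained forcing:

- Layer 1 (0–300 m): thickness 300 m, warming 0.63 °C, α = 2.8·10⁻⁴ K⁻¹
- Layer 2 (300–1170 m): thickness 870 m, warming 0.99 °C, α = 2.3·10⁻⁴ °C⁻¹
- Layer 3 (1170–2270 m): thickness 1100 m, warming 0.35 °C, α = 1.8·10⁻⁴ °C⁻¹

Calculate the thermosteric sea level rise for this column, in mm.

about 320 mm

Layer 1: 2.8×10⁻⁴ × 300 × 0.63 = 0.05292 m
Layer 2: 2.3×10⁻⁴ × 870 × 0.99 = 0.198099 m
0.35 × 1100 × 1.8×10⁻⁴ = 0.06930 m
Δh = 0.05292 + 0.198099 + 0.06930 = 0.320319 m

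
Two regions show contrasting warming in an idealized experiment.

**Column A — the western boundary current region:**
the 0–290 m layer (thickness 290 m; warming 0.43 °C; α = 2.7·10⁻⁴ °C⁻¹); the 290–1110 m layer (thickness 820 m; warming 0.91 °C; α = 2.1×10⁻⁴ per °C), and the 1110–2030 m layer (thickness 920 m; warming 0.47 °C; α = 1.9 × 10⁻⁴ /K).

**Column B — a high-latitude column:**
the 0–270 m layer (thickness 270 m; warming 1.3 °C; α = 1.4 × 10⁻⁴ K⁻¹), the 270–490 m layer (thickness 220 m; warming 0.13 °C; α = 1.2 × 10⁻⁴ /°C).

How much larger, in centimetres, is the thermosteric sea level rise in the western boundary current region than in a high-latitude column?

22.0 cm larger

A 290 × 2.7×10⁻⁴ × 0.43 = 0.033669 m
A 820 × 0.91 × 2.1×10⁻⁴ = 0.156702 m
A Layer 3: 1.9×10⁻⁴ × 920 × 0.47 = 0.082156 m
A total: 0.272527 m
B 0–270 m: 270 × 1.4×10⁻⁴ × 1.3 = 0.04914 m
B Layer 2: 0.13 × 1.2×10⁻⁴ × 220 = 0.003432 m
B total: 0.052572 m
Difference: 0.272527 − 0.052572 = 0.219955 m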